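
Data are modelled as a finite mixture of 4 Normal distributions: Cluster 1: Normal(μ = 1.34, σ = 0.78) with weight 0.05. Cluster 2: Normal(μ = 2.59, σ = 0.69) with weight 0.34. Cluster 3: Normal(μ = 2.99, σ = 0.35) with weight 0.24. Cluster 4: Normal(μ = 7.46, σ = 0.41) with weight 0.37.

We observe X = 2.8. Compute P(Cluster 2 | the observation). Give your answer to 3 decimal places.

0.438

Posterior ∝ prior × likelihood, so P(k | x) ∝ π_k f_k(x); normalise over all components.
Evaluate each component's likelihood at the observed value:
  L_1 = 0.0887186
  L_2 = 0.55201
  L_3 = 0.983671
  L_4 = 8.63922e-29
Prior × likelihood for each component:
  π_1·L_1 = 0.05 × 0.0887186 = 0.00443593
  π_2·L_2 = 0.34 × 0.55201 = 0.187683
  π_3·L_3 = 0.24 × 0.983671 = 0.236081
  π_4·L_4 = 0.37 × 8.63922e-29 = 3.19651e-29
Evidence: 0.00443593 + 0.187683 + 0.236081 + 3.19651e-29 = 0.428201
P(Cluster 2 | 2.8) = 0.187683 / 0.428201 ≈ 0.438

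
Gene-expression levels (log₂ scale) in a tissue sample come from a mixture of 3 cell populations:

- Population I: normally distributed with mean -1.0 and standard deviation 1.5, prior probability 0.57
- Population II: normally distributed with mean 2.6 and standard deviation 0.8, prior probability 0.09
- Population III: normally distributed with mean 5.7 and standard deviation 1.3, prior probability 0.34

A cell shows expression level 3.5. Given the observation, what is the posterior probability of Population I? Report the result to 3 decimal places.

Apply Bayes' rule: the posterior for each component is proportional to its prior times its likelihood at x.
Component likelihoods at x = 3.5:
  p_I = (1/(1.5·√(2π)))·exp(−(3.5−-1.0)²/(2·1.5²)) = 0.265962·exp(-4.50000) = 0.00295457
  p_II = (1/(0.8·√(2π)))·exp(−(3.5−2.6)²/(2·0.8²)) = 0.498678·exp(-0.63281) = 0.264846
  p_III = (1/(1.3·√(2π)))·exp(−(3.5−5.7)²/(2·1.3²)) = 0.306879·exp(-1.43195) = 0.0732955
Weight by the priors:
  w_I·p_I = 0.57 × 0.00295457 = 0.0016841
  w_II·p_II = 0.09 × 0.264846 = 0.0238361
  w_III·p_III = 0.34 × 0.0732955 = 0.0249205
Sum: 0.0016841 + 0.0238361 + 0.0249205 = 0.0504407
P(Population I | x) = 0.0016841 / 0.0504407 ≈ 0.033

0.033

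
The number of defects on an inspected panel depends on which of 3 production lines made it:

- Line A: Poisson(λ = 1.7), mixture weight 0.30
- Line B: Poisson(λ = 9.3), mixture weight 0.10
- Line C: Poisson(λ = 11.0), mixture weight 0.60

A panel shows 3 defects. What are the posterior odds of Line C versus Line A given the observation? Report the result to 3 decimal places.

0.050

Posterior odds = (w_i f_i(x)) / (w_j f_j(x)); the normalising sum cancels.
Poisson probabilities:
  f_A = e^(−1.7)·1.7^3/3! = 0.149587
  f_B = e^(−9.3)·9.3^3/3! = 0.0122563
  f_C = e^(−11.0)·11.0^3/3! = 0.00370499
Posterior odds = (w_C·f_C) / (w_A·f_A) = (0.60·0.00370499) / (0.30·0.149587) = 0.002223 / 0.0448762 ≈ 0.050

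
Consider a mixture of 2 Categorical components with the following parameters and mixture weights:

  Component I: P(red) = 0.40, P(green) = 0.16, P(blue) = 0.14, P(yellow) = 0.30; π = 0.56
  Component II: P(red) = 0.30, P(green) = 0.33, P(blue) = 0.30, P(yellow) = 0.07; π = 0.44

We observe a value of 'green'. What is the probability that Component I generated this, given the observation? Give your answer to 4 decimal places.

Apply Bayes' rule: the posterior for each component is proportional to its prior times its likelihood at x.
Evaluate each component's likelihood at the observed value:
  L_I = P(green | comp) = 0.16
  L_II = P(green | comp) = 0.33
Multiply by the mixture weights:
  P(Z=I)·L_I = 0.56 × 0.16 = 0.0896
  P(Z=II)·L_II = 0.44 × 0.33 = 0.1452
Denominator: 0.0896 + 0.1452 = 0.2348
Responsibility of Component I: 0.0896 / 0.2348 ≈ 0.3816

0.3816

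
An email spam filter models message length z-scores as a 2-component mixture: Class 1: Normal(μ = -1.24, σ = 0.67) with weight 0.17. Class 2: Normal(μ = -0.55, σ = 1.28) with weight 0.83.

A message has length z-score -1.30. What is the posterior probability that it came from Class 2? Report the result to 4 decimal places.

Posterior ∝ prior × likelihood, so P(k | x) ∝ π_k f_k(x); normalise over all components.
Component likelihoods at x = -1.30:
  L_1 = (1/(0.67·√(2π)))·exp(−(-1.30−-1.24)²/(2·0.67²)) = 0.595436·exp(-0.00401) = 0.593053
  L_2 = (1/(1.28·√(2π)))·exp(−(-1.30−-0.55)²/(2·1.28²)) = 0.311674·exp(-0.17166) = 0.262512
Multiply by the mixture weights:
  π_1·L_1 = 0.17 × 0.593053 = 0.100819
  π_2·L_2 = 0.83 × 0.262512 = 0.217885
Marginal: 0.100819 + 0.217885 = 0.318704
So the posterior for Class 2 is 0.217885 / 0.318704 ≈ 0.6837.

0.6837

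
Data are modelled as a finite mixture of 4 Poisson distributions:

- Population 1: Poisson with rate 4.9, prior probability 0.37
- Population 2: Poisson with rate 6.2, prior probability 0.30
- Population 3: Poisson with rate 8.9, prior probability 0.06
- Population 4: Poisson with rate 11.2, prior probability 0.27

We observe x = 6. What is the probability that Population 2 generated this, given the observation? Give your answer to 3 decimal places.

By Bayes' theorem, P(k | x) = w_k f_k(x) / Σ_j w_j f_j(x).
Poisson probabilities:
  p_1 = e^(−4.9)·4.9^6/6! = 0.143153
  p_2 = e^(−6.2)·6.2^6/6! = 0.1601
  p_3 = e^(−8.9)·8.9^6/6! = 0.0941427
  p_4 = e^(−11.2)·11.2^6/6! = 0.0374867
Unnormalised posteriors:
  w_1·p_1 = 0.37 × 0.143153 = 0.0529667
  w_2·p_2 = 0.30 × 0.1601 = 0.0480301
  w_3·p_3 = 0.06 × 0.0941427 = 0.00564856
  w_4·p_4 = 0.27 × 0.0374867 = 0.0101214
Denominator: 0.0529667 + 0.0480301 + 0.00564856 + 0.0101214 = 0.116767
P(Population 2 | x) = 0.0480301 / 0.116767 ≈ 0.411

0.411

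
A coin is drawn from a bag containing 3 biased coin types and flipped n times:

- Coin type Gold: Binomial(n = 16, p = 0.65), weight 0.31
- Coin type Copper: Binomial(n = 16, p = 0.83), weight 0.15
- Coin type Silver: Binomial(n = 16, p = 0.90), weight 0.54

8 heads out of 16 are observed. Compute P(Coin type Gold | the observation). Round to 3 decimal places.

By Bayes' theorem, P(k | x) = P(Z=k) f_k(x) / Σ_j P(Z=j) f_j(x).
Binomial probabilities:
  p_Gold = 0.0923485
  p_Copper = 0.00202206
  p_Silver = 5.54011e-05
Unnormalised posteriors:
  P(Z=Gold)·p_Gold = 0.31 × 0.0923485 = 0.028628
  P(Z=Copper)·p_Copper = 0.15 × 0.00202206 = 0.000303309
  P(Z=Silver)·p_Silver = 0.54 × 5.54011e-05 = 2.99166e-05
Marginal: 0.028628 + 0.000303309 + 2.99166e-05 = 0.0289613
P(Coin type Gold | data) ≈ 0.988

0.988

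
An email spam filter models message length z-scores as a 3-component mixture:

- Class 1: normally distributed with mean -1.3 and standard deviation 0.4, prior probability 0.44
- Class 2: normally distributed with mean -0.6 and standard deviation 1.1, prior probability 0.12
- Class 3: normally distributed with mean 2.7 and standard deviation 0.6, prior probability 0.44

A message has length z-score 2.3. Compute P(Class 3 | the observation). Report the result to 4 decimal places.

By Bayes' theorem, P(k | x) = w_k f_k(x) / Σ_j w_j f_j(x).
Normal densities:
  p_1 = 2.56994e-18
  p_2 = 0.0112268
  p_3 = 0.532413
Weight by the priors:
  w_1·p_1 = 0.44 × 2.56994e-18 = 1.13078e-18
  w_2·p_2 = 0.12 × 0.0112268 = 0.00134721
  w_3·p_3 = 0.44 × 0.532413 = 0.234262
Denominator: 1.13078e-18 + 0.00134721 + 0.234262 = 0.235609
P(Class 3 | x) = 0.234262 / 0.235609 ≈ 0.9943

0.9943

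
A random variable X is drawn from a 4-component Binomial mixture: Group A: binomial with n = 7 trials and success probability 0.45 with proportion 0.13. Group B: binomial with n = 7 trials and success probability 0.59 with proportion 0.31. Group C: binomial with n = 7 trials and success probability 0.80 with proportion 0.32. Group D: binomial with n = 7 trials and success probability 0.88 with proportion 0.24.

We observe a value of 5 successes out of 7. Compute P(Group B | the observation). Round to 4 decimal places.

0.3559

P(component k | x) = π_k·f_k(x) / marginal(x), where marginal(x) = Σ_j π_j·f_j(x).
Component likelihoods at x = 5 successes out of 7:
  f_A = C(7,5)·0.45^5·0.55^2 = 21·0.0184528·0.3025 = 0.117221
  f_B = C(7,5)·0.59^5·0.41^2 = 21·0.0714924·0.1681 = 0.252375
  f_C = C(7,5)·0.80^5·0.20^2 = 21·0.32768·0.04 = 0.275251
  f_D = C(7,5)·0.88^5·0.12^2 = 21·0.527732·0.0144 = 0.159586
Unnormalised posteriors:
  π_A·f_A = 0.13 × 0.117221 = 0.0152388
  π_B·f_B = 0.31 × 0.252375 = 0.0782364
  π_C·f_C = 0.32 × 0.275251 = 0.0880804
  π_D·f_D = 0.24 × 0.159586 = 0.0383007
Normaliser: 0.0152388 + 0.0782364 + 0.0880804 + 0.0383007 = 0.219856
P(Group B | x) ≈ 0.3559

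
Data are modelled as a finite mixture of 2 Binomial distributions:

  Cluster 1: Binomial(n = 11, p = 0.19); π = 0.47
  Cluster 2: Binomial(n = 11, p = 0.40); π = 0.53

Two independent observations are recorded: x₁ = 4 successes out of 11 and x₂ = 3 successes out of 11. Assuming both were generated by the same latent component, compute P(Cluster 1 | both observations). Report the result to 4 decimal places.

By Bayes' theorem, P(k | x) = w_k f_k(x) / Σ_j w_j f_j(x).
Since both observations come from the same component, the likelihood for component k is f_k(x₁)·f_k(x₂).
  L_1 = [0.0983838] × [0.209713] = 0.0206323
  L_2 = [0.23649] × [0.177367] = 0.0419456
Multiply by the mixture weights:
  w_1·L_1 = 0.47 × 0.0206323 = 0.0096972
  w_2·L_2 = 0.53 × 0.0419456 = 0.0222312
Sum: 0.0096972 + 0.0222312 = 0.0319284
So the posterior for Cluster 1 is 0.0096972 / 0.0319284 ≈ 0.3037.

0.3037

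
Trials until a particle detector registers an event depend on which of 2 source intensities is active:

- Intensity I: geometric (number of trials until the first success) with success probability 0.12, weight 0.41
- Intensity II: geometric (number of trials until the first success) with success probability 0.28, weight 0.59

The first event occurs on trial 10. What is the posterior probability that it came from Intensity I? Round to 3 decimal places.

The responsibility of component k is w_k f_k(x) divided by Σ_j w_j f_j(x).
Evaluate each component's likelihood at the observed value:
  p_I = 0.12·(1−0.12)^9 = 0.12·0.316478 = 0.0379774
  p_II = 0.28·(1−0.28)^9 = 0.28·0.0519987 = 0.0145596
Prior × likelihood for each component:
  w_I·p_I = 0.41 × 0.0379774 = 0.0155707
  w_II·p_II = 0.59 × 0.0145596 = 0.00859018
Evidence: 0.0155707 + 0.00859018 = 0.0241609
So the posterior for Intensity I is 0.0155707 / 0.0241609 ≈ 0.644.

0.644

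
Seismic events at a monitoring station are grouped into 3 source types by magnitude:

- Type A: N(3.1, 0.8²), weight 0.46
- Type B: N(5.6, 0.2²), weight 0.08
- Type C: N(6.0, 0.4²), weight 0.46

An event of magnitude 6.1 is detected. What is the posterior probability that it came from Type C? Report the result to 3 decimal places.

The responsibility of component k is π_k f_k(x) divided by Σ_j π_j f_j(x).
Normal densities:
  f_A = (1/(0.8·√(2π)))·exp(−(6.1−3.1)²/(2·0.8²)) = 0.498678·exp(-7.03125) = 0.000440745
  f_B = (1/(0.2·√(2π)))·exp(−(6.1−5.6)²/(2·0.2²)) = 1.994711·exp(-3.12500) = 0.0876415
  f_C = (1/(0.4·√(2π)))·exp(−(6.1−6.0)²/(2·0.4²)) = 0.997356·exp(-0.03125) = 0.96667
Prior × likelihood for each component:
  π_A·f_A = 0.46 × 0.000440745 = 0.000202743
  π_B·f_B = 0.08 × 0.0876415 = 0.00701132
  π_C·f_C = 0.46 × 0.96667 = 0.444668
Marginal: 0.000202743 + 0.00701132 + 0.444668 = 0.451882
P(Type C | x) ≈ 0.984

0.984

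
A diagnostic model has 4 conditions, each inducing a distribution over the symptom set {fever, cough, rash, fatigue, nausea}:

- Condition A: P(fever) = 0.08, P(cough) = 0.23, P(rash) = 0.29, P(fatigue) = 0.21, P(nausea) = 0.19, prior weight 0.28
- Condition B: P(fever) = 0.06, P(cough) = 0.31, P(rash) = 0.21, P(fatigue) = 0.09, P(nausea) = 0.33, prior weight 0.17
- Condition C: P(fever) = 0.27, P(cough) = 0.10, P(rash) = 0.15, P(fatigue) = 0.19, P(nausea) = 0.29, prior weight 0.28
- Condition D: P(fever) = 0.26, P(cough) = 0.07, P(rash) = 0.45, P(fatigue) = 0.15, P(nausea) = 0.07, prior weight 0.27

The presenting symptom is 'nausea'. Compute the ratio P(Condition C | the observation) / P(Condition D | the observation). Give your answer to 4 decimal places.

4.2963

Only the two components matter; the odds are (π_i f_i(x)) / (π_j f_j(x)).
Categorical probabilities:
  p_A = 0.19
  p_B = 0.33
  p_C = 0.29
  p_D = 0.07
0.0812 / 0.0189 ≈ 4.2963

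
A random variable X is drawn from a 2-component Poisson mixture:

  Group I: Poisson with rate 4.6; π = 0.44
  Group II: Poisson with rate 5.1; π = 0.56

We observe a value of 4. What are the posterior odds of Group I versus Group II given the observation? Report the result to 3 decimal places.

0.857

Only the two components matter; the odds are (π_i f_i(x)) / (π_j f_j(x)).
Poisson probabilities:
  L_I = e^(−4.6)·4.6^4/4! = 0.187528
  L_II = e^(−5.1)·5.1^4/4! = 0.171857
Posterior odds = (π_I·L_I) / (π_II·L_II) = (0.44·0.187528) / (0.56·0.171857) = 0.0825122 / 0.09624 ≈ 0.857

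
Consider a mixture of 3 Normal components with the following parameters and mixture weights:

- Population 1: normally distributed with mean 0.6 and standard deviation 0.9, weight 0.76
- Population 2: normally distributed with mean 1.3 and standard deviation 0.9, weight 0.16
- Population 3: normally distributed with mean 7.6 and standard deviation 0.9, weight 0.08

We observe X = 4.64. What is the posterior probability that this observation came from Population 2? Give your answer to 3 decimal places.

The responsibility of component k is π_k f_k(x) divided by Σ_j π_j f_j(x).
Component likelihoods at x = 4.64:
  p_1 = 1.86691e-05
  p_2 = 0.00045294
  p_3 = 0.00198532
Prior × likelihood for each component:
  π_1·p_1 = 0.76 × 1.86691e-05 = 1.41885e-05
  π_2·p_2 = 0.16 × 0.00045294 = 7.24704e-05
  π_3·p_3 = 0.08 × 0.00198532 = 0.000158826
Evidence: 1.41885e-05 + 7.24704e-05 + 0.000158826 = 0.000245485
Responsibility of Population 2: 7.24704e-05 / 0.000245485 ≈ 0.295

0.295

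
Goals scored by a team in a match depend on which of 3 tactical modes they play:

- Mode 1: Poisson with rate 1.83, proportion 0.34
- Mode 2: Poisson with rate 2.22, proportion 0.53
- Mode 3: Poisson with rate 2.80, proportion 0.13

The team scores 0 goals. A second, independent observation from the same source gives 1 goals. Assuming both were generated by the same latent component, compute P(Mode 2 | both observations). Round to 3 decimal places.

0.444

By Bayes' theorem, P(k | x) = P(Z=k) f_k(x) / Σ_j P(Z=j) f_j(x).
Since both observations come from the same component, the likelihood for component k is f_k(x₁)·f_k(x₂).
  f_1 = [0.160414] × [0.293557] = 0.0470905
  f_2 = [0.108609] × [0.241112] = 0.026187
  f_3 = [0.0608101] × [0.170268] = 0.010354
Prior × likelihood for each component:
  P(Z=1)·f_1 = 0.34 × 0.0470905 = 0.0160108
  P(Z=2)·f_2 = 0.53 × 0.026187 = 0.0138791
  P(Z=3)·f_3 = 0.13 × 0.010354 = 0.00134602
Marginal: 0.0160108 + 0.0138791 + 0.00134602 = 0.0312359
P(Mode 2 | x₁,x₂) = 0.0138791 / 0.0312359 ≈ 0.444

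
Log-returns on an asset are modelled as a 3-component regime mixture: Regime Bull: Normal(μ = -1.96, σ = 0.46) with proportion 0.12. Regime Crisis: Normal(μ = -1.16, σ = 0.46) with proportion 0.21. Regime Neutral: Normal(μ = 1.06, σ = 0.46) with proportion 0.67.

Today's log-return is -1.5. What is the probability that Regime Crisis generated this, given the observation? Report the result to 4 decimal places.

Apply Bayes' rule: the posterior for each component is proportional to its prior times its likelihood at x.
Component likelihoods at x = -1.5:
  L_Bull = 0.526023
  L_Crisis = 0.659966
  L_Neutral = 1.63209e-07
Weight by the priors:
  π_Bull·L_Bull = 0.12 × 0.526023 = 0.0631228
  π_Crisis·L_Crisis = 0.21 × 0.659966 = 0.138593
  π_Neutral·L_Neutral = 0.67 × 1.63209e-07 = 1.0935e-07
Evidence: 0.0631228 + 0.138593 + 1.0935e-07 = 0.201716
P(Regime Crisis | the observation) ≈ 0.6871

0.6871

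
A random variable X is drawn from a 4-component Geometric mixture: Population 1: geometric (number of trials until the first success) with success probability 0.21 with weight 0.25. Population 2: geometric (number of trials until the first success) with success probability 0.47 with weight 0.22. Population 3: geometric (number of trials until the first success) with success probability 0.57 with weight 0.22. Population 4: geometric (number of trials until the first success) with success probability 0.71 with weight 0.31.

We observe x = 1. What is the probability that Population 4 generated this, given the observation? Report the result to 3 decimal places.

0.439

P(component k | x) = P(Z=k)·f_k(x) / marginal(x), where marginal(x) = Σ_j P(Z=j)·f_j(x).
Component likelihoods at x = 1:
  L_1 = 0.21·(1−0.21)^0 = 0.21·1 = 0.21
  L_2 = 0.47·(1−0.47)^0 = 0.47·1 = 0.47
  L_3 = 0.57·(1−0.57)^0 = 0.57·1 = 0.57
  L_4 = 0.71·(1−0.71)^0 = 0.71·1 = 0.71
Prior × likelihood for each component:
  P(Z=1)·L_1 = 0.25 × 0.21 = 0.0525
  P(Z=2)·L_2 = 0.22 × 0.47 = 0.1034
  P(Z=3)·L_3 = 0.22 × 0.57 = 0.1254
  P(Z=4)·L_4 = 0.31 × 0.71 = 0.2201
Evidence: 0.0525 + 0.1034 + 0.1254 + 0.2201 = 0.5014
Responsibility of Population 4: 0.2201 / 0.5014 ≈ 0.439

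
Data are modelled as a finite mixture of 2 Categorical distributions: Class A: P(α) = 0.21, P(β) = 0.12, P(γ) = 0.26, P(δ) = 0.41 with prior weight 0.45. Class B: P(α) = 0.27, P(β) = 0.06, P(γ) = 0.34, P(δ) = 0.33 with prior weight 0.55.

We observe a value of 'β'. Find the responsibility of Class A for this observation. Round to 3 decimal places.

0.621

By Bayes' theorem, P(k | x) = π_k f_k(x) / Σ_j π_j f_j(x).
Component likelihoods at x = 'β':
  L_A = P(β | comp) = 0.12
  L_B = P(β | comp) = 0.06
Unnormalised posteriors:
  π_A·L_A = 0.45 × 0.12 = 0.054
  π_B·L_B = 0.55 × 0.06 = 0.033
Marginal: 0.054 + 0.033 = 0.087
P(Class A | the observation) ≈ 0.621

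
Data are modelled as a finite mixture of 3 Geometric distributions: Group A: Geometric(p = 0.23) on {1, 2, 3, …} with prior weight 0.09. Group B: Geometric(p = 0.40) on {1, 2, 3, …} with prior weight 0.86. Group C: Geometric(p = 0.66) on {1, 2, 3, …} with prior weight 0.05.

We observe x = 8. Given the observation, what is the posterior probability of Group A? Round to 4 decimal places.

Posterior ∝ prior × likelihood, so P(k | x) ∝ π_k f_k(x); normalise over all components.
Evaluate each component's likelihood at the observed value:
  f_A = 0.23·(1−0.23)^7 = 0.23·0.160485 = 0.0369116
  f_B = 0.40·(1−0.40)^7 = 0.40·0.0279936 = 0.0111974
  f_C = 0.66·(1−0.66)^7 = 0.66·0.000525234 = 0.000346654
Unnormalised posteriors:
  π_A·f_A = 0.09 × 0.0369116 = 0.00332204
  π_B·f_B = 0.86 × 0.0111974 = 0.0096298
  π_C·f_C = 0.05 × 0.000346654 = 1.73327e-05
Sum: 0.00332204 + 0.0096298 + 1.73327e-05 = 0.0129692
P(Group A | 8) = 0.00332204 / 0.0129692 ≈ 0.2561

0.2561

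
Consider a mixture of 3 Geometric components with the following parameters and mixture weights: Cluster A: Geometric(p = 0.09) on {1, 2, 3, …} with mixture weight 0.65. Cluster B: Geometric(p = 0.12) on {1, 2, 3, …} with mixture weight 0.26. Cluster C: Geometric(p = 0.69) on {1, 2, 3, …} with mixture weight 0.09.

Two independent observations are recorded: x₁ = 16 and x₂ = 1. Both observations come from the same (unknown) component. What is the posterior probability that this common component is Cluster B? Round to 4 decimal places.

Posterior ∝ prior × likelihood, so P(k | x) ∝ P(Z=k) f_k(x); normalise over all components.
Since both observations come from the same component, the likelihood for component k is f_k(x₁)·f_k(x₂).
  L_A = [0.09·(1−0.09)^15 = 0.09·0.243008 = 0.0218707] × [0.09] = 0.00196837
  L_B = [0.12·(1−0.12)^15 = 0.12·0.146974 = 0.0176369] × [0.12] = 0.00211642
  L_C = [0.69·(1−0.69)^15 = 0.69·2.34653e-08 = 1.6191e-08] × [0.69] = 1.11718e-08
Multiply by the mixture weights:
  P(Z=A)·L_A = 0.65 × 0.00196837 = 0.00127944
  P(Z=B)·L_B = 0.26 × 0.00211642 = 0.00055027
  P(Z=C)·L_C = 0.09 × 1.11718e-08 = 1.00546e-09
Denominator: 0.00127944 + 0.00055027 + 1.00546e-09 = 0.00182971
So the posterior for Cluster B is 0.00055027 / 0.00182971 ≈ 0.3007.

0.3007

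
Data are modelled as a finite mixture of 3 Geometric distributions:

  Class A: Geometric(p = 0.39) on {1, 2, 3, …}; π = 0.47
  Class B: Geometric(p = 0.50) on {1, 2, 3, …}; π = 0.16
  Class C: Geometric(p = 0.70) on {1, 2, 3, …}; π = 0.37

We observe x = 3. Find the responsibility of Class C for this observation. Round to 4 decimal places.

0.2090

By Bayes' theorem, P(k | x) = P(Z=k) f_k(x) / Σ_j P(Z=j) f_j(x).
Evaluate each component's likelihood at the observed value:
  p_A = 0.39·(1−0.39)^2 = 0.39·0.3721 = 0.145119
  p_B = 0.50·(1−0.50)^2 = 0.50·0.25 = 0.125
  p_C = 0.70·(1−0.70)^2 = 0.70·0.09 = 0.063
Weight by the priors:
  P(Z=A)·p_A = 0.47 × 0.145119 = 0.0682059
  P(Z=B)·p_B = 0.16 × 0.125 = 0.02
  P(Z=C)·p_C = 0.37 × 0.063 = 0.02331
Evidence: 0.0682059 + 0.02 + 0.02331 = 0.111516
P(Class C | 3) = 0.02331 / 0.111516 ≈ 0.2090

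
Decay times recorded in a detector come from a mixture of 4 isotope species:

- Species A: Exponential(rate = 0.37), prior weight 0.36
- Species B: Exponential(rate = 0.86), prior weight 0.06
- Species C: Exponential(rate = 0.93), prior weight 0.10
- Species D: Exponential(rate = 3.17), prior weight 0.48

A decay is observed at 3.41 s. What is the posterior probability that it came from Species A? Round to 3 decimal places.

0.850

Posterior ∝ prior × likelihood, so P(k | x) ∝ w_k f_k(x); normalise over all components.
Evaluate each component's likelihood at the observed value:
  f_A = 0.104774
  f_B = 0.0458022
  f_C = 0.0390126
  f_D = 6.40422e-05
Prior × likelihood for each component:
  w_A·f_A = 0.36 × 0.104774 = 0.0377185
  w_B·f_B = 0.06 × 0.0458022 = 0.00274813
  w_C·f_C = 0.10 × 0.0390126 = 0.00390126
  w_D·f_D = 0.48 × 6.40422e-05 = 3.07403e-05
Evidence: 0.0377185 + 0.00274813 + 0.00390126 + 3.07403e-05 = 0.0443987
P(Species A | x) = 0.0377185 / 0.0443987 ≈ 0.850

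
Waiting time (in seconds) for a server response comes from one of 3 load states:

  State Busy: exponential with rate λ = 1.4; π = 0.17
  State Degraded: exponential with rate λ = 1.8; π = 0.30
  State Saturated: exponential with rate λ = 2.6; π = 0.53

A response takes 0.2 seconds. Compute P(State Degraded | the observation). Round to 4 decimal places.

Apply Bayes' rule: the posterior for each component is proportional to its prior times its likelihood at x.
Component likelihoods at x = 0.2 seconds:
  p_Busy = 1.0581
  p_Degraded = 1.25582
  p_Saturated = 1.54575
Weight by the priors:
  π_Busy·p_Busy = 0.17 × 1.0581 = 0.179877
  π_Degraded·p_Degraded = 0.30 × 1.25582 = 0.376745
  π_Saturated·p_Saturated = 0.53 × 1.54575 = 0.819249
Marginal: 0.179877 + 0.376745 + 0.819249 = 1.37587
So the posterior for State Degraded is 0.376745 / 1.37587 ≈ 0.2738.

0.2738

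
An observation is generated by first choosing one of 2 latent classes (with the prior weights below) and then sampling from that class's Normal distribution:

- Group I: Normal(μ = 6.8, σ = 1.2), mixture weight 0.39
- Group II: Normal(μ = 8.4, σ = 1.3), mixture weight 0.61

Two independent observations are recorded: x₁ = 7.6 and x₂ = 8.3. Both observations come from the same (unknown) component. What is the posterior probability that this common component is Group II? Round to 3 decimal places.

0.750

Posterior ∝ prior × likelihood, so P(k | x) ∝ w_k f_k(x); normalise over all components.
Since both observations come from the same component, the likelihood for component k is f_k(x₁)·f_k(x₂).
  L_I = [(1/(1.2·√(2π)))·exp(−(7.6−6.8)²/(2·1.2²)) = 0.332452·exp(-0.22222) = 0.266207] × [0.152208] = 0.0405187
  L_II = [(1/(1.3·√(2π)))·exp(−(7.6−8.4)²/(2·1.3²)) = 0.306879·exp(-0.18935) = 0.253941] × [0.305972] = 0.077699
Prior × likelihood for each component:
  w_I·L_I = 0.39 × 0.0405187 = 0.0158023
  w_II·L_II = 0.61 × 0.077699 = 0.0473964
Marginal: 0.0158023 + 0.0473964 = 0.0631987
Responsibility of Group II: 0.0473964 / 0.0631987 ≈ 0.750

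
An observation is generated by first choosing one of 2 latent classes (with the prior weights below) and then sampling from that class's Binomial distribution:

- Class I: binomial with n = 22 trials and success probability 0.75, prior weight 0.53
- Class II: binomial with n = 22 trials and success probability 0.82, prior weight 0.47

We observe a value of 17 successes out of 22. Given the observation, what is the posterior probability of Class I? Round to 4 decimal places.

The responsibility of component k is w_k f_k(x) divided by Σ_j w_j f_j(x).
Evaluate each component's likelihood at the observed value:
  f_I = 0.193312
  f_II = 0.170496
Unnormalised posteriors:
  w_I·f_I = 0.53 × 0.193312 = 0.102455
  w_II·f_II = 0.47 × 0.170496 = 0.0801332
Marginal: 0.102455 + 0.0801332 = 0.182588
P(Class I | x) ≈ 0.5611

0.5611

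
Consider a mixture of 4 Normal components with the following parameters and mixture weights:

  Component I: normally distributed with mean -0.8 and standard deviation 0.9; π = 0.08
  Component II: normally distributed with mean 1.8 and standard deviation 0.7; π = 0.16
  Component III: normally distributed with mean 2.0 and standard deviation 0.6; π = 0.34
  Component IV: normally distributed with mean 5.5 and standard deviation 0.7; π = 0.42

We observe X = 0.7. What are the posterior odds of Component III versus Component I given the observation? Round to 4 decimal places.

Posterior odds = (π_i f_i(x)) / (π_j f_j(x)); the normalising sum cancels.
Component likelihoods at x = 0.7:
  f_I = 0.11053
  f_II = 0.165803
  f_III = 0.0635877
  f_IV = 3.51124e-11
Odds = (0.34/0.08) × (0.0635877/0.11053) = 4.25 × 0.575297 ≈ 2.4450

2.4450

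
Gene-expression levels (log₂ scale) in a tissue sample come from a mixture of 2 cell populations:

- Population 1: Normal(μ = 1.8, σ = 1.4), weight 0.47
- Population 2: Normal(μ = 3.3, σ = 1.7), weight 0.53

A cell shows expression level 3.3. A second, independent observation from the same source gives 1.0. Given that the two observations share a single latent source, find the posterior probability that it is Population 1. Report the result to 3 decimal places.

Apply Bayes' rule: the posterior for each component is proportional to its prior times its likelihood at x.
Since both observations come from the same component, the likelihood for component k is f_k(x₁)·f_k(x₂).
  f_1 = [(1/(1.4·√(2π)))·exp(−(3.3−1.8)²/(2·1.4²)) = 0.284959·exp(-0.57398) = 0.160511] × [0.242034] = 0.0388493
  f_2 = [(1/(1.7·√(2π)))·exp(−(3.3−3.3)²/(2·1.7²)) = 0.234672·exp(-0.00000) = 0.234672] × [0.0939689] = 0.0220519
Weight by the priors:
  π_1·f_1 = 0.47 × 0.0388493 = 0.0182591
  π_2·f_2 = 0.53 × 0.0220519 = 0.0116875
Evidence: 0.0182591 + 0.0116875 = 0.0299466
Responsibility of Population 1: 0.0182591 / 0.0299466 ≈ 0.610

0.610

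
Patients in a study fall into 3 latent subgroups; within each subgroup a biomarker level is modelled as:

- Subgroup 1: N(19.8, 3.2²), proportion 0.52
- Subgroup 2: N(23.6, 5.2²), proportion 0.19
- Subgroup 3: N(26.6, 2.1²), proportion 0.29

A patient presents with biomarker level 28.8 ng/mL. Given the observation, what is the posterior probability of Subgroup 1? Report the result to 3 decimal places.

Posterior ∝ prior × likelihood, so P(k | x) ∝ π_k f_k(x); normalise over all components.
Evaluate each component's likelihood at the observed value:
  L_1 = (1/(3.2·√(2π)))·exp(−(28.8−19.8)²/(2·3.2²)) = 0.124669·exp(-3.95508) = 0.00238831
  L_2 = (1/(5.2·√(2π)))·exp(−(28.8−23.6)²/(2·5.2²)) = 0.076720·exp(-0.50000) = 0.0465328
  L_3 = (1/(2.1·√(2π)))·exp(−(28.8−26.6)²/(2·2.1²)) = 0.189973·exp(-0.54875) = 0.109741
Unnormalised posteriors:
  π_1·L_1 = 0.52 × 0.00238831 = 0.00124192
  π_2·L_2 = 0.19 × 0.0465328 = 0.00884124
  π_3·L_3 = 0.29 × 0.109741 = 0.031825
Denominator: 0.00124192 + 0.00884124 + 0.031825 = 0.0419082
P(Subgroup 1 | data) = 0.00124192 / 0.0419082 ≈ 0.030

0.030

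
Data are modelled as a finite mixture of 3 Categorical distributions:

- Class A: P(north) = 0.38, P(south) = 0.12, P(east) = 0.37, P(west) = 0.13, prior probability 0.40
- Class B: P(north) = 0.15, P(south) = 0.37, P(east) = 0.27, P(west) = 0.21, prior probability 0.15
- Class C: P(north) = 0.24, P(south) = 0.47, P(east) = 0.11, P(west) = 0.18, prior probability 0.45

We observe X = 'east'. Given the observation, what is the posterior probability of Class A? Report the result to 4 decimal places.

0.6218

Apply Bayes' rule: the posterior for each component is proportional to its prior times its likelihood at x.
Categorical probabilities:
  f_A = P(east | comp) = 0.37
  f_B = P(east | comp) = 0.27
  f_C = P(east | comp) = 0.11
Prior × likelihood for each component:
  P(Z=A)·f_A = 0.40 × 0.37 = 0.148
  P(Z=B)·f_B = 0.15 × 0.27 = 0.0405
  P(Z=C)·f_C = 0.45 × 0.11 = 0.0495
Marginal: 0.148 + 0.0405 + 0.0495 = 0.238
P(Class A | x) ≈ 0.6218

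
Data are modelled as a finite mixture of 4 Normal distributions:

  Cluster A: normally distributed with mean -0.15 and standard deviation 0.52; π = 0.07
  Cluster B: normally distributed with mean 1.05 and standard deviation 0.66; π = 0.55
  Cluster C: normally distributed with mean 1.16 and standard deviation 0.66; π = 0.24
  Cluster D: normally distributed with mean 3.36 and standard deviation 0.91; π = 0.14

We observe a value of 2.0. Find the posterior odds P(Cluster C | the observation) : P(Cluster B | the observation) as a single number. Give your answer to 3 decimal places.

0.547

Since P(k|x) ∝ π_k f_k(x), the posterior odds are π_i f_i(x) / (π_j f_j(x)).
Evaluate each component's likelihood at the observed value:
  L_A = 0.000148856
  L_B = 0.21452
  L_C = 0.26892
  L_D = 0.143503
Posterior odds = (π_C·L_C) / (π_B·L_B) = (0.24·0.26892) / (0.55·0.21452) = 0.0645409 / 0.117986 ≈ 0.547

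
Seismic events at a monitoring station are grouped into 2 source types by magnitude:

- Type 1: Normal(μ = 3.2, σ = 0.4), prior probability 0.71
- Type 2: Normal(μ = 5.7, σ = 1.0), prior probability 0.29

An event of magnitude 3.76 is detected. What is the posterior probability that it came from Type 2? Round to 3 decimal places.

Apply Bayes' rule: the posterior for each component is proportional to its prior times its likelihood at x.
Component likelihoods at x = 3.76:
  p_1 = (1/(0.4·√(2π)))·exp(−(3.76−3.2)²/(2·0.4²)) = 0.997356·exp(-0.98000) = 0.374319
  p_2 = (1/(1.0·√(2π)))·exp(−(3.76−5.7)²/(2·1.0²)) = 0.398942·exp(-1.88180) = 0.0607652
Prior × likelihood for each component:
  P(Z=1)·p_1 = 0.71 × 0.374319 = 0.265766
  P(Z=2)·p_2 = 0.29 × 0.0607652 = 0.0176219
Sum: 0.265766 + 0.0176219 = 0.283388
P(Type 2 | 3.76) ≈ 0.062

0.062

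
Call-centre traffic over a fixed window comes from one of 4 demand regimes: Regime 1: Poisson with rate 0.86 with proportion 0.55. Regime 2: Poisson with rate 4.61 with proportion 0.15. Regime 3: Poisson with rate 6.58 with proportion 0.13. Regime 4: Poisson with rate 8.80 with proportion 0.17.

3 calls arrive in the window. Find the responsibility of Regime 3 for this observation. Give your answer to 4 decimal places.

0.1415

The responsibility of component k is P(Z=k) f_k(x) divided by Σ_j P(Z=j) f_j(x).
Evaluate each component's likelihood at the observed value:
  p_1 = 0.0448591
  p_2 = 0.1625
  p_3 = 0.0658975
  p_4 = 0.0171201
Multiply by the mixture weights:
  P(Z=1)·p_1 = 0.55 × 0.0448591 = 0.0246725
  P(Z=2)·p_2 = 0.15 × 0.1625 = 0.024375
  P(Z=3)·p_3 = 0.13 × 0.0658975 = 0.00856667
  P(Z=4)·p_4 = 0.17 × 0.0171201 = 0.00291041
Denominator: 0.0246725 + 0.024375 + 0.00856667 + 0.00291041 = 0.0605246
So the posterior for Regime 3 is 0.00856667 / 0.0605246 ≈ 0.1415.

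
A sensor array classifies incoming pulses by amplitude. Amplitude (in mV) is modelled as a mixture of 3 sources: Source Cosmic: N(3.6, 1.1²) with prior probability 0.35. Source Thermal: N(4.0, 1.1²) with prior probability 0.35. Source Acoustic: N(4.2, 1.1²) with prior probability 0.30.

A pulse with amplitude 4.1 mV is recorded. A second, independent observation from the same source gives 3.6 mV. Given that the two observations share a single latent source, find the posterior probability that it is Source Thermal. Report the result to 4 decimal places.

P(component k | x) = w_k·f_k(x) / marginal(x), where marginal(x) = Σ_j w_j·f_j(x).
Since both observations come from the same component, the likelihood for component k is f_k(x₁)·f_k(x₂).
  p_Cosmic = [(1/(1.1·√(2π)))·exp(−(4.1−3.6)²/(2·1.1²)) = 0.362675·exp(-0.10331) = 0.327079] × [0.362675] = 0.118623
  p_Thermal = [(1/(1.1·√(2π)))·exp(−(4.1−4.0)²/(2·1.1²)) = 0.362675·exp(-0.00413) = 0.361179] × [0.339472] = 0.12261
  p_Acoustic = [(1/(1.1·√(2π)))·exp(−(4.1−4.2)²/(2·1.1²)) = 0.362675·exp(-0.00413) = 0.361179] × [0.312544] = 0.112885
Prior × likelihood for each component:
  w_Cosmic·p_Cosmic = 0.35 × 0.118623 = 0.0415181
  w_Thermal·p_Thermal = 0.35 × 0.12261 = 0.0429136
  w_Acoustic·p_Acoustic = 0.30 × 0.112885 = 0.0338654
Normaliser: 0.0415181 + 0.0429136 + 0.0338654 = 0.118297
P(Source Thermal | x) = 0.0429136 / 0.118297 ≈ 0.3628

0.3628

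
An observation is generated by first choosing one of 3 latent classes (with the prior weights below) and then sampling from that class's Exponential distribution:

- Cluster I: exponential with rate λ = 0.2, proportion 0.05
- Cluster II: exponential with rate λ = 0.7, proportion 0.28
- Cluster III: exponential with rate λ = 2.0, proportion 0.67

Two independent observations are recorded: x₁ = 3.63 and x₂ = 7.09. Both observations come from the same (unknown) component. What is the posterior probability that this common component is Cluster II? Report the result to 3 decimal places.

Posterior ∝ prior × likelihood, so P(k | x) ∝ w_k f_k(x); normalise over all components.
Since both observations come from the same component, the likelihood for component k is f_k(x₁)·f_k(x₂).
  f_I = [0.2·e^(−0.2·3.63) = 0.2·e^(−0.7260) = 0.0967681] × [0.0484396] = 0.00468741
  f_II = [0.7·e^(−0.7·3.63) = 0.7·e^(−2.5410) = 0.0551513] × [0.00489434] = 0.000269929
  f_III = [2.0·e^(−2.0·3.63) = 2.0·e^(−7.2600) = 0.00140622] × [1.3891e-06] = 1.95338e-09
Prior × likelihood for each component:
  w_I·f_I = 0.05 × 0.00468741 = 0.00023437
  w_II·f_II = 0.28 × 0.000269929 = 7.55802e-05
  w_III·f_III = 0.67 × 1.95338e-09 = 1.30876e-09
Normaliser: 0.00023437 + 7.55802e-05 + 1.30876e-09 = 0.000309952
P(Cluster II | x₁,x₂) = 7.55802e-05 / 0.000309952 ≈ 0.244

0.244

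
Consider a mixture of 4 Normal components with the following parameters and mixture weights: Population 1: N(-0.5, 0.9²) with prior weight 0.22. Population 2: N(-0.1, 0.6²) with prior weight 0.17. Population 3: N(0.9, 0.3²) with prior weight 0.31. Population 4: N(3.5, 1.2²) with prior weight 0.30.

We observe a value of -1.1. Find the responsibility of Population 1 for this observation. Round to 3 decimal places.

P(component k | x) = w_k·f_k(x) / marginal(x), where marginal(x) = Σ_j w_j·f_j(x).
Evaluate each component's likelihood at the observed value:
  p_1 = 0.354942
  p_2 = 0.165795
  p_3 = 2.9703e-10
  p_4 = 0.000214225
Unnormalised posteriors:
  w_1·p_1 = 0.22 × 0.354942 = 0.0780873
  w_2·p_2 = 0.17 × 0.165795 = 0.0281852
  w_3·p_3 = 0.31 × 2.9703e-10 = 9.20793e-11
  w_4·p_4 = 0.30 × 0.000214225 = 6.42676e-05
Denominator: 0.0780873 + 0.0281852 + 9.20793e-11 + 6.42676e-05 = 0.106337
Responsibility of Population 1: 0.0780873 / 0.106337 ≈ 0.734

0.734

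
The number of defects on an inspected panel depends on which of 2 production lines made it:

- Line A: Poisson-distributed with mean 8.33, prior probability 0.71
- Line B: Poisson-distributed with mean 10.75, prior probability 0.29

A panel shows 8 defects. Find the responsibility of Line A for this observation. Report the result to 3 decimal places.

0.782

By Bayes' theorem, P(k | x) = π_k f_k(x) / Σ_j π_j f_j(x).
Poisson probabilities:
  f_A = e^(−8.33)·8.33^8/8! = 0.138665
  f_B = e^(−10.75)·10.75^8/8! = 0.0948596
Unnormalised posteriors:
  π_A·f_A = 0.71 × 0.138665 = 0.0984521
  π_B·f_B = 0.29 × 0.0948596 = 0.0275093
Marginal: 0.0984521 + 0.0275093 = 0.125961
So the posterior for Line A is 0.0984521 / 0.125961 ≈ 0.782.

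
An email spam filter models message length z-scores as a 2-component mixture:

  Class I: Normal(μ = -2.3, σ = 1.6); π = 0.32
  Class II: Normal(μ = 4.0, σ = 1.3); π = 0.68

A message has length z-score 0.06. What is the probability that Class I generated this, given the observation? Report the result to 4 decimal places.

0.9271

P(component k | x) = π_k·f_k(x) / marginal(x), where marginal(x) = Σ_j π_j·f_j(x).
Evaluate each component's likelihood at the observed value:
  L_I = 0.0840154
  L_II = 0.00310704
Multiply by the mixture weights:
  π_I·L_I = 0.32 × 0.0840154 = 0.0268849
  π_II·L_II = 0.68 × 0.00310704 = 0.00211279
Evidence: 0.0268849 + 0.00211279 = 0.0289977
So the posterior for Class I is 0.0268849 / 0.0289977 ≈ 0.9271.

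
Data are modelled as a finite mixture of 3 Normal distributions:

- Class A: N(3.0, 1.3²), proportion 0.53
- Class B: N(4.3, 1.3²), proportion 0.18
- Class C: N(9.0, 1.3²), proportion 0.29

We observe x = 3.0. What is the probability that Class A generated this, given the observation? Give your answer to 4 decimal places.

By Bayes' theorem, P(k | x) = π_k f_k(x) / Σ_j π_j f_j(x).
Normal densities:
  L_A = (1/(1.3·√(2π)))·exp(−(3.0−3.0)²/(2·1.3²)) = 0.306879·exp(-0.00000) = 0.306879
  L_B = (1/(1.3·√(2π)))·exp(−(3.0−4.3)²/(2·1.3²)) = 0.306879·exp(-0.50000) = 0.186131
  L_C = (1/(1.3·√(2π)))·exp(−(3.0−9.0)²/(2·1.3²)) = 0.306879·exp(-10.65089) = 7.26683e-06
Multiply by the mixture weights:
  π_A·L_A = 0.53 × 0.306879 = 0.162646
  π_B·L_B = 0.18 × 0.186131 = 0.0335036
  π_C·L_C = 0.29 × 7.26683e-06 = 2.10738e-06
Denominator: 0.162646 + 0.0335036 + 2.10738e-06 = 0.196151
So the posterior for Class A is 0.162646 / 0.196151 ≈ 0.8292.

0.8292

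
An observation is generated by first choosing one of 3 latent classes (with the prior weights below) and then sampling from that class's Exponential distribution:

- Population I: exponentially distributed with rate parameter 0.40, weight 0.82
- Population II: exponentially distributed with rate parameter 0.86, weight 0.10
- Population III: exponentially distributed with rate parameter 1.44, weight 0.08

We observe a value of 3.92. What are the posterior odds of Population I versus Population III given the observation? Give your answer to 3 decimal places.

167.862

Posterior odds = (π_i f_i(x)) / (π_j f_j(x)); the normalising sum cancels.
Exponential densities:
  f_I = 0.0833847
  f_II = 0.0295396
  f_III = 0.00509163
0.0683754 / 0.000407331 ≈ 167.862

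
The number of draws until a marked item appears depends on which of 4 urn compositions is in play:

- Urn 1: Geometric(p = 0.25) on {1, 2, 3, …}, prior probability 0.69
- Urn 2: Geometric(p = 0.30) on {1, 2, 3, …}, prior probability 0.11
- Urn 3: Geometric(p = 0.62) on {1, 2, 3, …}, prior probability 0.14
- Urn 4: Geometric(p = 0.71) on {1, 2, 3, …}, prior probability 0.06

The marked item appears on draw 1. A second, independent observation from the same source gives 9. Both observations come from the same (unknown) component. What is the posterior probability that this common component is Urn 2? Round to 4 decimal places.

Apply Bayes' rule: the posterior for each component is proportional to its prior times its likelihood at x.
Since both observations come from the same component, the likelihood for component k is f_k(x₁)·f_k(x₂).
  L_1 = [0.25] × [0.0250282] = 0.00625706
  L_2 = [0.3] × [0.0172944] = 0.00518832
  L_3 = [0.62] × [0.000269563] = 0.000167129
  L_4 = [0.71] × [3.55175e-05] = 2.52174e-05
Unnormalised posteriors:
  π_1·L_1 = 0.69 × 0.00625706 = 0.00431737
  π_2·L_2 = 0.11 × 0.00518832 = 0.000570715
  π_3·L_3 = 0.14 × 0.000167129 = 2.33981e-05
  π_4·L_4 = 0.06 × 2.52174e-05 = 1.51305e-06
Normaliser: 0.00431737 + 0.000570715 + 2.33981e-05 + 1.51305e-06 = 0.004913
Responsibility of Urn 2: 0.000570715 / 0.004913 ≈ 0.1162

0.1162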